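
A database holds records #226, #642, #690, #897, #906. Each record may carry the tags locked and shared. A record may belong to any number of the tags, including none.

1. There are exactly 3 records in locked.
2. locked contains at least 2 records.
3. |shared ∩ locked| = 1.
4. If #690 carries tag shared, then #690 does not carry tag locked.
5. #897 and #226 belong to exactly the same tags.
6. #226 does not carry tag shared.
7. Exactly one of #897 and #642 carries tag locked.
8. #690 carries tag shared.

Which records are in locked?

locked = {#226, #897, #906}

From (6): #226 ∉ shared.
From (8): #690 ∈ shared.
(4): #690 ∉ locked.
(5): #897 matches #226: #897 ∉ shared.
Suppose #226 ∉ locked: no assignment then satisfies all the clues, so #226 ∈ locked.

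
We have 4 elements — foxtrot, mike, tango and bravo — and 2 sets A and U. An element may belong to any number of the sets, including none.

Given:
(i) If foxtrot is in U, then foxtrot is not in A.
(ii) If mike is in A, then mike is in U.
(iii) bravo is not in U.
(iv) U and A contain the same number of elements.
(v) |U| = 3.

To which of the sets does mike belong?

From (iii): bravo ∉ U.
(v): only 3 candidates remain for U, so all are in.
(i): foxtrot ∉ A.
Suppose mike ∉ A: no assignment then satisfies all the clues, so mike ∈ A.

mike: A, U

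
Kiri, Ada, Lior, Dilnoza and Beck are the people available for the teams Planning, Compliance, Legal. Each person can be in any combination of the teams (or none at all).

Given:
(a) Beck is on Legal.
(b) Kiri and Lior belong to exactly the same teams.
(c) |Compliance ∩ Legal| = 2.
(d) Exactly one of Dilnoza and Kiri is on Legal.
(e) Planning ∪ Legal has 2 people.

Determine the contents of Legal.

Legal = {Beck, Dilnoza}

From (a): Beck ∈ Legal.
Suppose Kiri ∈ Legal: no assignment then satisfies all the clues, so Kiri ∉ Legal.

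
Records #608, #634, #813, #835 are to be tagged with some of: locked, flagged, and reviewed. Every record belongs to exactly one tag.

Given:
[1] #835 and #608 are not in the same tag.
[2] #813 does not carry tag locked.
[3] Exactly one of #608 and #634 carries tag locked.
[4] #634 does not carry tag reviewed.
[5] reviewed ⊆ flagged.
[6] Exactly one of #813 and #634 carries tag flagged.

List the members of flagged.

flagged = {#608, #813}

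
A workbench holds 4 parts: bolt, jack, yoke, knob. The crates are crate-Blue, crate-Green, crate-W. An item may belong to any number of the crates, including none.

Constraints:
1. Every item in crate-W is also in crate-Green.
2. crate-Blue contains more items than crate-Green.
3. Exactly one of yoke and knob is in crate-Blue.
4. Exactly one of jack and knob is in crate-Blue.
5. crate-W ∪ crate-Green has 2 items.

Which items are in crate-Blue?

crate-Blue = {bolt, jack, yoke}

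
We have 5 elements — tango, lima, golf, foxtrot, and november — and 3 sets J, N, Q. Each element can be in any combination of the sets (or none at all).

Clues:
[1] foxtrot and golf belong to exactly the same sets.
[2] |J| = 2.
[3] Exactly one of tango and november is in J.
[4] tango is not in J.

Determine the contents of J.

J = {lima, november}

From (4): tango ∉ J.
(3) (exactly one): november ∈ J.
Suppose lima ∉ J: no assignment then satisfies all the clues, so lima ∈ J.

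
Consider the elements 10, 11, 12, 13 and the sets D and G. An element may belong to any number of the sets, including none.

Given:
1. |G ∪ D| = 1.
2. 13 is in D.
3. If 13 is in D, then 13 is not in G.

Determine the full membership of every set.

D = {13}; G = {}

From (2): 13 ∈ D.
(3): 13 ∉ G.
Suppose 10 ∈ D: no assignment then satisfies all the clues, so 10 ∉ D.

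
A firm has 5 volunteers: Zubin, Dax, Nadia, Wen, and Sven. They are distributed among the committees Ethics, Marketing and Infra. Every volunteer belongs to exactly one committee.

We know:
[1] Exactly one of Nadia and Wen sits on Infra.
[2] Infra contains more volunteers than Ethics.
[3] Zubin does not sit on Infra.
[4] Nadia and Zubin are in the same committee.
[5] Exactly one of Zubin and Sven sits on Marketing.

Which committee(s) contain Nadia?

Nadia: Marketing

From (3): Zubin ∉ Infra.
(4): Nadia matches Zubin: Nadia ∉ Infra.
(1) (exactly one): Wen ∈ Infra.
Suppose Nadia ∈ Ethics: no assignment then satisfies all the clues, so Nadia ∉ Ethics.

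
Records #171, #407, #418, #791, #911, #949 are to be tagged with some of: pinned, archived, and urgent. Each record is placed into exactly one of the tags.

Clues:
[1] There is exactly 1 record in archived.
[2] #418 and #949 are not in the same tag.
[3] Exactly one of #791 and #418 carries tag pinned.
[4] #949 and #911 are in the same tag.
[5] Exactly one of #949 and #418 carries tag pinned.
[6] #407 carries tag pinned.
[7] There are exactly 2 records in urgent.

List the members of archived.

archived = {#791}

From (6): #407 ∈ pinned.
Suppose #171 ∈ archived: no assignment then satisfies all the clues, so #171 ∉ archived.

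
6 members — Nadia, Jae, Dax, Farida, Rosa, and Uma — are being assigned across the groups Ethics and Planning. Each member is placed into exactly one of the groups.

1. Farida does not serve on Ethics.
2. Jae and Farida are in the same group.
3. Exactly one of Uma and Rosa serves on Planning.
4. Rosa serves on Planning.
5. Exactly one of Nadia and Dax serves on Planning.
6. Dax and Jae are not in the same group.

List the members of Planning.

Planning = {Farida, Jae, Nadia, Rosa}

From (1): Farida ∉ Ethics.
From (4): Rosa ∈ Planning.
(2): Jae matches Farida: Jae ∉ Ethics.
(3) (exactly one): Uma ∉ Planning.
Only one group left: Jae ∈ Planning.
Only one group left: Farida ∈ Planning.
Only one group left: Uma ∈ Ethics.
(6): Dax ∉ Planning.
Only one group left: Dax ∈ Ethics.
(5) (exactly one): Nadia ∈ Planning.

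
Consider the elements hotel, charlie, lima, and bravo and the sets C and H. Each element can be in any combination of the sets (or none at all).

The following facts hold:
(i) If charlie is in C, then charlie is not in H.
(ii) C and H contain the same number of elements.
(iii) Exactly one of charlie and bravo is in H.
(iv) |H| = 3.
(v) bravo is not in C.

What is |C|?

3

From (v): bravo ∉ C.
Suppose hotel ∉ C: no assignment then satisfies all the clues, so hotel ∈ C.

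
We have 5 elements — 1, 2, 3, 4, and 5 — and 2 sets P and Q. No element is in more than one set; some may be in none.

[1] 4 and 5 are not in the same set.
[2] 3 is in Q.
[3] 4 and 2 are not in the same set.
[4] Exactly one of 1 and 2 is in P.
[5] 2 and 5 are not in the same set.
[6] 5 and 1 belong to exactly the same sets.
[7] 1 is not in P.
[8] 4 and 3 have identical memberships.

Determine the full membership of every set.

From (2): 3 ∈ Q.
From (7): 1 ∉ P.
(4) (exactly one): 2 ∈ P.
(5): 5 ∉ P.
(8): 4 matches 3: 4 ∉ P.
(8): 4 matches 3: 4 ∈ Q.
(1): 5 ∉ Q.
(6): 1 matches 5: 1 ∉ Q.

P = {2}; Q = {3, 4}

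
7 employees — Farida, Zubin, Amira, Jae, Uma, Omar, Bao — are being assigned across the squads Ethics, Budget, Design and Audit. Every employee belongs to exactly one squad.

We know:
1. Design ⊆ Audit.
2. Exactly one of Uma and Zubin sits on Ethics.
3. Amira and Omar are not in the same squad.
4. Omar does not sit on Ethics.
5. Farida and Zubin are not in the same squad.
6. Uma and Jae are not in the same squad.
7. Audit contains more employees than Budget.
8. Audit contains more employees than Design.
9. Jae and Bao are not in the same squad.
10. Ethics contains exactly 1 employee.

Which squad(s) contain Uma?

Uma: Audit

From (4): Omar ∉ Ethics.
Suppose Uma ∈ Ethics: no assignment then satisfies all the clues, so Uma ∉ Ethics.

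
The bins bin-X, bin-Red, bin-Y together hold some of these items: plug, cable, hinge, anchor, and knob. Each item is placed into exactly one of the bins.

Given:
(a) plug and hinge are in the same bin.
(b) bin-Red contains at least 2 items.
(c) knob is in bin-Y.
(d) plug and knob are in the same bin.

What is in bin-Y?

bin-Y = {hinge, knob, plug}

From (c): knob ∈ bin-Y.
(d): plug matches knob: plug ∉ bin-X.
(d): plug matches knob: plug ∉ bin-Red.
(d): plug matches knob: plug ∈ bin-Y.
(a): hinge matches plug: hinge ∉ bin-X.
(a): hinge matches plug: hinge ∉ bin-Red.
(a): hinge matches plug: hinge ∈ bin-Y.
(b): only 2 candidates remain for bin-Red, so all are in.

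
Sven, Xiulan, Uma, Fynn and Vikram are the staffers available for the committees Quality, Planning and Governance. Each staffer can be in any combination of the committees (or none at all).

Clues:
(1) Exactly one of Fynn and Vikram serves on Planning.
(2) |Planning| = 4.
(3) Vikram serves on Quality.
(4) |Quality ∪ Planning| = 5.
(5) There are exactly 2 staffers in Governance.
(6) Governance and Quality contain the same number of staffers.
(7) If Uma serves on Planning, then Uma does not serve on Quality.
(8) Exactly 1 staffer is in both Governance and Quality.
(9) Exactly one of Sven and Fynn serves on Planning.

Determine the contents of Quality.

From (3): Vikram ∈ Quality.
Suppose Sven ∈ Quality: no assignment then satisfies all the clues, so Sven ∉ Quality.

Quality = {Fynn, Vikram}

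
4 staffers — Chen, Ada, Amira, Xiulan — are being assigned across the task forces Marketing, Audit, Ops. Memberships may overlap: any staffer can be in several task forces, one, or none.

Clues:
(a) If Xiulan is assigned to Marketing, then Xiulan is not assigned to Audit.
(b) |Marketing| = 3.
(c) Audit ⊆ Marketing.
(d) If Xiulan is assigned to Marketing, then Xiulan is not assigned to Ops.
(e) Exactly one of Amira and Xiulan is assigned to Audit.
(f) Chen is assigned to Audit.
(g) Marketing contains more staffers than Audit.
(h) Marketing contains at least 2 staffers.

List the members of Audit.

Audit = {Amira, Chen}

From (f): Chen ∈ Audit.
(c) with Chen ∈ Audit: Chen ∈ Marketing.
Suppose Ada ∈ Audit: no assignment then satisfies all the clues, so Ada ∉ Audit.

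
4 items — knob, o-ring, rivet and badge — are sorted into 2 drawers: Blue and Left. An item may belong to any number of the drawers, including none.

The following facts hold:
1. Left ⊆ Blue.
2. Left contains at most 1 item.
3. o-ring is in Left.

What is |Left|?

From (3): o-ring ∈ Left.
(1) with o-ring ∈ Left: o-ring ∈ Blue.
(2): Left already has 1, so the rest are out.

1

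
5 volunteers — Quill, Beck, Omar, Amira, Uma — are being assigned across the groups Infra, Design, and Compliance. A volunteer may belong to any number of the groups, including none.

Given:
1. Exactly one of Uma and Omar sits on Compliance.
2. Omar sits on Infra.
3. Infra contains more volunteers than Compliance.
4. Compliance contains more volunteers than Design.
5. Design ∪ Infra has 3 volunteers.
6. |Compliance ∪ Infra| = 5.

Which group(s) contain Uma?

Uma: Compliance

From (2): Omar ∈ Infra.
Suppose Uma ∈ Infra: no assignment then satisfies all the clues, so Uma ∉ Infra.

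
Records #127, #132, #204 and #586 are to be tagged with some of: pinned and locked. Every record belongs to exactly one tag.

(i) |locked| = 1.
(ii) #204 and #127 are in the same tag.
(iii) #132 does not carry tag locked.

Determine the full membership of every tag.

pinned = {#127, #132, #204}; locked = {#586}

From (iii): #132 ∉ locked.
Only one tag left: #132 ∈ pinned.
Suppose #127 ∉ pinned: no assignment then satisfies all the clues, so #127 ∈ pinned.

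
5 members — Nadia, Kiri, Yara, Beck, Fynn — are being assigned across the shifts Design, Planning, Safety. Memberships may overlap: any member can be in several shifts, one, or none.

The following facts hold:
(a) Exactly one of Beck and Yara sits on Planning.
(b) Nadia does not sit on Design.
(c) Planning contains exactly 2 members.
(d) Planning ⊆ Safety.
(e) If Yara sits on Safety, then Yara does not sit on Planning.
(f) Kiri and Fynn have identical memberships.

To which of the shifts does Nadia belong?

Nadia: Planning, Safety

From (b): Nadia ∉ Design.
Suppose Nadia ∉ Planning: no assignment then satisfies all the clues, so Nadia ∈ Planning.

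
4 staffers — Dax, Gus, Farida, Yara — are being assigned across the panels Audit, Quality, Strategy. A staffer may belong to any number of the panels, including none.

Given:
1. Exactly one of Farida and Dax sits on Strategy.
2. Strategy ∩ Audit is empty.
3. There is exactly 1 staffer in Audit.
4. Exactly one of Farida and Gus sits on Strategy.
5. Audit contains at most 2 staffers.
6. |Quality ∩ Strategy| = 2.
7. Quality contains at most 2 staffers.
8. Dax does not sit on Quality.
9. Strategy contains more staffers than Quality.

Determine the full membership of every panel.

Audit = {Farida}; Quality = {Gus, Yara}; Strategy = {Dax, Gus, Yara}

From (8): Dax ∉ Quality.
Suppose Dax ∈ Audit: no assignment then satisfies all the clues, so Dax ∉ Audit.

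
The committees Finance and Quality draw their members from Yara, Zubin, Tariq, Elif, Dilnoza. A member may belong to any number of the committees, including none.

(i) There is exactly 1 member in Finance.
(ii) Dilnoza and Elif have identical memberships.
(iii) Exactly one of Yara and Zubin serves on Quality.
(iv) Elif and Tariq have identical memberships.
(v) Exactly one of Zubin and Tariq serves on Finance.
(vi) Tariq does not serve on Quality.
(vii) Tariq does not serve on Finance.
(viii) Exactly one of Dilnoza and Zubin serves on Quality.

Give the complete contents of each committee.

From (vi): Tariq ∉ Quality.
From (vii): Tariq ∉ Finance.
(iv): Elif matches Tariq: Elif ∉ Finance.
(iv): Elif matches Tariq: Elif ∉ Quality.
(v) (exactly one): Zubin ∈ Finance.
(i): Finance already has 1, so the rest are out.
(ii): Dilnoza matches Elif: Dilnoza ∉ Quality.
(viii) (exactly one): Zubin ∈ Quality.
(iii) (exactly one): Yara ∉ Quality.

Finance = {Zubin}; Quality = {Zubin}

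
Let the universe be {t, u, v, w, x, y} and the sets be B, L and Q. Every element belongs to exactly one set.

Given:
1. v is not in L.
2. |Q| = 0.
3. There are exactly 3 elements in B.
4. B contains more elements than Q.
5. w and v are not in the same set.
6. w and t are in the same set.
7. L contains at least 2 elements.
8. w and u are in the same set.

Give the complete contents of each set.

B = {v, x, y}; L = {t, u, w}; Q = {}

From (1): v ∉ L.
(2): Q already has 0, so the rest are out.
Only one set left: v ∈ B.
(5): w ∉ B.
(6): t matches w: t ∉ B.
(8): u matches w: u ∉ B.
Only one set left: t ∈ L.
Only one set left: u ∈ L.
Only one set left: w ∈ L.
(3): only 3 candidates remain for B, so all are in.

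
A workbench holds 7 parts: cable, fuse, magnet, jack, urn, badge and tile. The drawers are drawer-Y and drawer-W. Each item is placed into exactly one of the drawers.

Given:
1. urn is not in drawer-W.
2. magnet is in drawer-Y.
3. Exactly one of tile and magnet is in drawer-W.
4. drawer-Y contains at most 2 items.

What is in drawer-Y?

From (1): urn ∉ drawer-W.
From (2): magnet ∈ drawer-Y.
(3) (exactly one): tile ∈ drawer-W.
Only one drawer left: urn ∈ drawer-Y.
(4): drawer-Y already has 2, so the rest are out.
Only one drawer left: cable ∈ drawer-W.
Only one drawer left: fuse ∈ drawer-W.
Only one drawer left: jack ∈ drawer-W.
Only one drawer left: badge ∈ drawer-W.

drawer-Y = {magnet, urn}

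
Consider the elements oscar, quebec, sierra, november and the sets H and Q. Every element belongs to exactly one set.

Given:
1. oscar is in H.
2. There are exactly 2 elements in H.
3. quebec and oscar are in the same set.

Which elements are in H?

From (1): oscar ∈ H.
(3): quebec matches oscar: quebec ∈ H.
(2): H already has 2, so the rest are out.
Only one set left: sierra ∈ Q.
Only one set left: november ∈ Q.

H = {oscar, quebec}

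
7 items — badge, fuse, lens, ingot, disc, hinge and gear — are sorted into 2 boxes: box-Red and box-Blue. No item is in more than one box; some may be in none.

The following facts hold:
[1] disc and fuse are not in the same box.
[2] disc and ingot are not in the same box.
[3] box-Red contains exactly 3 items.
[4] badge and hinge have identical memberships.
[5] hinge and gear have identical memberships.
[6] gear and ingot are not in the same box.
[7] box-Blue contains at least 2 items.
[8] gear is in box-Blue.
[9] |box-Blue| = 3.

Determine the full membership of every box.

box-Red = {fuse, ingot, lens}; box-Blue = {badge, gear, hinge}

From (8): gear ∈ box-Blue.
(5): hinge matches gear: hinge ∉ box-Red.
(5): hinge matches gear: hinge ∈ box-Blue.
(6): ingot ∉ box-Blue.
(4): badge matches hinge: badge ∉ box-Red.
(4): badge matches hinge: badge ∈ box-Blue.
(9): box-Blue already has 3, so the rest are out.
Suppose fuse ∉ box-Red: no assignment then satisfies all the clues, so fuse ∈ box-Red.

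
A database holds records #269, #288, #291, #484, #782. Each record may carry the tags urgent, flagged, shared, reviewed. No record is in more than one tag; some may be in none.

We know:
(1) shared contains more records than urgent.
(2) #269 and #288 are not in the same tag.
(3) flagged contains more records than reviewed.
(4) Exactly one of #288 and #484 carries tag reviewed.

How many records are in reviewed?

1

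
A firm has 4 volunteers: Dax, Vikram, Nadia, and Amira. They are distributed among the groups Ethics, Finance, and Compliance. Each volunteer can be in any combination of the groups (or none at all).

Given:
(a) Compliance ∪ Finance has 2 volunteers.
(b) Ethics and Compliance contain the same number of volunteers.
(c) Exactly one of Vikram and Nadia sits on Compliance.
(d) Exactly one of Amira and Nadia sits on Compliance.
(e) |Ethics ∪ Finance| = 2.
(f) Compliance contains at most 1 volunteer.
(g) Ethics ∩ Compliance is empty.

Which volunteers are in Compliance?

Compliance = {Nadia}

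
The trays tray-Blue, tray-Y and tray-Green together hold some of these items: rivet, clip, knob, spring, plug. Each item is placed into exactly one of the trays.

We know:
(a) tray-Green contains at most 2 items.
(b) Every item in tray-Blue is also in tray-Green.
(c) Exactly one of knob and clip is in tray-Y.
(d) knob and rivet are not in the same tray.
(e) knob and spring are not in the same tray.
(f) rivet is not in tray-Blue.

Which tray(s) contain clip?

clip: tray-Y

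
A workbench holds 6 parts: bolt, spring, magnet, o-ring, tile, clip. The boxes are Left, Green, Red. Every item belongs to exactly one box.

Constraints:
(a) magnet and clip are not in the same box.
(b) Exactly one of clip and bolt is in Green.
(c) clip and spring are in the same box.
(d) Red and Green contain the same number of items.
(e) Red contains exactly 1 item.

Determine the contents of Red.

Red = {magnet}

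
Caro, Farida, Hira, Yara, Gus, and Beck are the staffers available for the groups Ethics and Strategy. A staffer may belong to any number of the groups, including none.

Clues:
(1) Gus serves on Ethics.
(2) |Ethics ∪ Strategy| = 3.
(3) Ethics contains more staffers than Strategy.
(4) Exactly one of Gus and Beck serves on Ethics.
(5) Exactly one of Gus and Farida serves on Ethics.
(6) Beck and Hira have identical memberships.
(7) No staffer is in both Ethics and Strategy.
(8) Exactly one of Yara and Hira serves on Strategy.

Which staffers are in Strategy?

Strategy = {Yara}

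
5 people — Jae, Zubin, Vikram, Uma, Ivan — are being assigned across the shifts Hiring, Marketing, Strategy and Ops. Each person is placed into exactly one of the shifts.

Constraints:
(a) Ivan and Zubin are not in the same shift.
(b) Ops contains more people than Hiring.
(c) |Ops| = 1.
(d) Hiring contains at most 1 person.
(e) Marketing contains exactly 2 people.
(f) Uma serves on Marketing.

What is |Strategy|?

2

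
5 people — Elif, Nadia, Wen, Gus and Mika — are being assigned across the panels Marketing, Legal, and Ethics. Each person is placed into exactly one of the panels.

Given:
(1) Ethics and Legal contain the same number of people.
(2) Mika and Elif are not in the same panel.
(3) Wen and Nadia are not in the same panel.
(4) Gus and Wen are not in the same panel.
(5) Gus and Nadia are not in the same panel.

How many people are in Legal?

2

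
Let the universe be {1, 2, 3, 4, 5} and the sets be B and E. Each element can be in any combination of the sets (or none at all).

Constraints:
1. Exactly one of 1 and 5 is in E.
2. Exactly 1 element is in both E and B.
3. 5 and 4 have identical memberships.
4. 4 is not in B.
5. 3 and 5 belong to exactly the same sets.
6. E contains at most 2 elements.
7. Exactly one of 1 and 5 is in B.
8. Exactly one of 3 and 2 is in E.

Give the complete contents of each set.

From (4): 4 ∉ B.
(3): 5 matches 4: 5 ∉ B.
(5): 3 matches 5: 3 ∉ B.
(7) (exactly one): 1 ∈ B.
Suppose 1 ∉ E: no assignment then satisfies all the clues, so 1 ∈ E.

B = {1}; E = {1, 2}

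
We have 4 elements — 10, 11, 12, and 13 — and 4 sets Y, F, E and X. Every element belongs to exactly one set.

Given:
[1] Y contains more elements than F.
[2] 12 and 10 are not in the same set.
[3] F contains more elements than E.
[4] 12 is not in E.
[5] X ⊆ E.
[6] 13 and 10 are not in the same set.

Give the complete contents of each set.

Y = {11, 12, 13}; F = {10}; E = {}; X = {}

From (4): 12 ∉ E.
(5) contrapositive: 12 ∉ X.
Suppose 10 ∈ Y: no assignment then satisfies all the clues, so 10 ∉ Y.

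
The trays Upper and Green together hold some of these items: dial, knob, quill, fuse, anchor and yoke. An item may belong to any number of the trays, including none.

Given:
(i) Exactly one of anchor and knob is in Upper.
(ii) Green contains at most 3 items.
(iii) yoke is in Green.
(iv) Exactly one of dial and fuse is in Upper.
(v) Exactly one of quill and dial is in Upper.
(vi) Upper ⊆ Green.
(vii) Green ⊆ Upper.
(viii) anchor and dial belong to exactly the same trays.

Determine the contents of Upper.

Upper = {anchor, dial, yoke}

From (iii): yoke ∈ Green.
(vii) with yoke ∈ Green: yoke ∈ Upper.
Suppose dial ∉ Upper: no assignment then satisfies all the clues, so dial ∈ Upper.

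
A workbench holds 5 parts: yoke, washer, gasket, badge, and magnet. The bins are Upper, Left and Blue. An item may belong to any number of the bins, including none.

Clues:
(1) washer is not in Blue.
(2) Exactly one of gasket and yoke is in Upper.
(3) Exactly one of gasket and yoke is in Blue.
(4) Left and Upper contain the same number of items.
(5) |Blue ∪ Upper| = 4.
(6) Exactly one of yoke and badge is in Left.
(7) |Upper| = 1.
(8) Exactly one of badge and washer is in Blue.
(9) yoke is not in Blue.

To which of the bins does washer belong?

washer: none

From (1): washer ∉ Blue.
From (9): yoke ∉ Blue.
(3) (exactly one): gasket ∈ Blue.
(8) (exactly one): badge ∈ Blue.
Suppose washer ∈ Upper: no assignment then satisfies all the clues, so washer ∉ Upper.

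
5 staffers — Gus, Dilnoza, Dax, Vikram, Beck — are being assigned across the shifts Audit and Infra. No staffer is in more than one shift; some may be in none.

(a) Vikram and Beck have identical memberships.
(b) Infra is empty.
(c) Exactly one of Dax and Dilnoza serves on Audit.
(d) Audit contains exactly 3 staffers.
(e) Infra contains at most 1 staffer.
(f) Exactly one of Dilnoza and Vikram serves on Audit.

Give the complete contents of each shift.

Audit = {Beck, Dax, Vikram}; Infra = {}

(b): Infra already has 0, so the rest are out.
Suppose Gus ∈ Audit: no assignment then satisfies all the clues, so Gus ∉ Audit.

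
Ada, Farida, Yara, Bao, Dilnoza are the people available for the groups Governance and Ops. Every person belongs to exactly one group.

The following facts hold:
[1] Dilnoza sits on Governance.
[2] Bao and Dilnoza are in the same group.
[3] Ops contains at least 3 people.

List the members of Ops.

Ops = {Ada, Farida, Yara}

From (1): Dilnoza ∈ Governance.
(2): Bao matches Dilnoza: Bao ∈ Governance.
(3): only 3 candidates remain for Ops, so all are in.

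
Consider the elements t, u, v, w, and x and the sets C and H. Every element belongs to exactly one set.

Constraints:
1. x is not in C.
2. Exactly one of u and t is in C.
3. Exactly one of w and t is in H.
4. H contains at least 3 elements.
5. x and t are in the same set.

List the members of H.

From (1): x ∉ C.
(5): t matches x: t ∉ C.
Only one set left: t ∈ H.
Only one set left: x ∈ H.
(2) (exactly one): u ∈ C.
(3) (exactly one): w ∉ H.
(4): only 3 candidates remain for H, so all are in.
Only one set left: w ∈ C.

H = {t, v, x}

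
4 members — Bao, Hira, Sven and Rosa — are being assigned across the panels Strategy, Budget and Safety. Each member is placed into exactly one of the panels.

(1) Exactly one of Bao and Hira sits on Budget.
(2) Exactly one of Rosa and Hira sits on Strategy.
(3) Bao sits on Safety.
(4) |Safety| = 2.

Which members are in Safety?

From (3): Bao ∈ Safety.
(1) (exactly one): Hira ∈ Budget.
(2) (exactly one): Rosa ∈ Strategy.
(4): only 2 candidates remain for Safety, so all are in.

Safety = {Bao, Sven}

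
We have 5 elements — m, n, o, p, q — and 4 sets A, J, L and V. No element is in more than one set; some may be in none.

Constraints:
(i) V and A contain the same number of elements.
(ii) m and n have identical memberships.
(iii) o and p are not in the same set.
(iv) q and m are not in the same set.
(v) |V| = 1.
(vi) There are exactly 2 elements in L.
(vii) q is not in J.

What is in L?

L = {m, n}

From (vii): q ∉ J.
Suppose m ∉ L: no assignment then satisfies all the clues, so m ∈ L.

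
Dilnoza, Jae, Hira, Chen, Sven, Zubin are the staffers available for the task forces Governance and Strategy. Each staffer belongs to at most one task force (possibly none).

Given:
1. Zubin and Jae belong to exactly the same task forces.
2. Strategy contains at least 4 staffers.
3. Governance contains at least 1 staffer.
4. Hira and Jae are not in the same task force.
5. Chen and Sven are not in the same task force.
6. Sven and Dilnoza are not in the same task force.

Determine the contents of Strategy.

Strategy = {Chen, Dilnoza, Jae, Zubin}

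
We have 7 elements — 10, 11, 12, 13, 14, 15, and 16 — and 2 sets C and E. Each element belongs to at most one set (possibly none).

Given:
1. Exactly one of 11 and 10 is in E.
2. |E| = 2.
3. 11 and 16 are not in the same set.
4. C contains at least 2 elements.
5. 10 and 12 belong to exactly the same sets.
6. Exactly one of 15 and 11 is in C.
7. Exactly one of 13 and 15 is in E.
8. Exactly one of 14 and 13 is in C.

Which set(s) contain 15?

15: C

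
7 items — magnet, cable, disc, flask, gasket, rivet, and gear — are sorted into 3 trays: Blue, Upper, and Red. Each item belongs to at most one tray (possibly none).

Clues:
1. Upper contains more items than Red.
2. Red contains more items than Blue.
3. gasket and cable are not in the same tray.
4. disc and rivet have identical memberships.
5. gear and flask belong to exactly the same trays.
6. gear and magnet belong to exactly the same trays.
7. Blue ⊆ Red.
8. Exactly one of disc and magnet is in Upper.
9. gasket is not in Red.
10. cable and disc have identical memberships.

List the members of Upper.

Upper = {flask, gasket, gear, magnet}

From (9): gasket ∉ Red.
(7) contrapositive: gasket ∉ Blue.
Suppose magnet ∉ Upper: no assignment then satisfies all the clues, so magnet ∈ Upper.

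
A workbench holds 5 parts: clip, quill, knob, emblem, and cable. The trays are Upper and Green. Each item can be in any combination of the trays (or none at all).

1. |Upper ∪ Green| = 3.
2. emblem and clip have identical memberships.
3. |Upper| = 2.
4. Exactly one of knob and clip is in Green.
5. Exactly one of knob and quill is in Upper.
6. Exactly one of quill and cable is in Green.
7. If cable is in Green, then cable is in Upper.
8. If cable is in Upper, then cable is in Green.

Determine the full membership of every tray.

Upper = {cable, quill}; Green = {cable, knob}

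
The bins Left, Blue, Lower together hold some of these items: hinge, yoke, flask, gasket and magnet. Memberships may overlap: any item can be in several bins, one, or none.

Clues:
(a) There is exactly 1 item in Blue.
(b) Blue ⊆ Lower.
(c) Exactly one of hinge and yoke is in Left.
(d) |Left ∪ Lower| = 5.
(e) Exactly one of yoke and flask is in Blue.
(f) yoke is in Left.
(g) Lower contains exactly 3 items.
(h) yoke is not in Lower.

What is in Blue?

Blue = {flask}

From (f): yoke ∈ Left.
From (h): yoke ∉ Lower.
(b) contrapositive: yoke ∉ Blue.
(c) (exactly one): hinge ∉ Left.
(e) (exactly one): flask ∈ Blue.
(a): Blue already has 1, so the rest are out.
(b) with flask ∈ Blue: flask ∈ Lower.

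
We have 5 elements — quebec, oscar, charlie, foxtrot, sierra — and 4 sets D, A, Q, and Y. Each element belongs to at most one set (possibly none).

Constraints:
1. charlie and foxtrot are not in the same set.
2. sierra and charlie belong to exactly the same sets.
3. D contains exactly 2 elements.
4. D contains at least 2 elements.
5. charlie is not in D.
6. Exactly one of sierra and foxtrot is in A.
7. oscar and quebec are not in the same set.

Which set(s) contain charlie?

From (5): charlie ∉ D.
(2): sierra matches charlie: sierra ∉ D.
Suppose charlie ∉ A: no assignment then satisfies all the clues, so charlie ∈ A.

charlie: A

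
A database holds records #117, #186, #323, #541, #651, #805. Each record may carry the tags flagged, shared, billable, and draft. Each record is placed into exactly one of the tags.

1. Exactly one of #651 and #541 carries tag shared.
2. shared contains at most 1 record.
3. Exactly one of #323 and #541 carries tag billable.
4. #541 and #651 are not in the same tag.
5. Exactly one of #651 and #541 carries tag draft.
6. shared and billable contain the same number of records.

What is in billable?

billable = {#323}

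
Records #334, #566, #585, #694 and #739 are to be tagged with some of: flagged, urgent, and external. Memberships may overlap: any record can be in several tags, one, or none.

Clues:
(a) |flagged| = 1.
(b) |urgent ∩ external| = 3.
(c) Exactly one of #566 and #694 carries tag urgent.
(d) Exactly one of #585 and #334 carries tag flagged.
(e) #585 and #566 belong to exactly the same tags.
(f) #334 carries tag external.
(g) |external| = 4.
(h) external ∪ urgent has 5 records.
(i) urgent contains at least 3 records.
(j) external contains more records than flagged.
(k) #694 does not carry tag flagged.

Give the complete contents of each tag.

flagged = {#334}; urgent = {#334, #566, #585, #739}; external = {#334, #566, #585, #694}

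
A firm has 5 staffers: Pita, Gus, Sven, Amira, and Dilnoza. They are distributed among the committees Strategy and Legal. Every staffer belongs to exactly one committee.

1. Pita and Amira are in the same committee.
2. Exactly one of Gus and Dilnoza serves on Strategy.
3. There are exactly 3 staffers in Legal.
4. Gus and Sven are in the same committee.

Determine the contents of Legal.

Legal = {Amira, Dilnoza, Pita}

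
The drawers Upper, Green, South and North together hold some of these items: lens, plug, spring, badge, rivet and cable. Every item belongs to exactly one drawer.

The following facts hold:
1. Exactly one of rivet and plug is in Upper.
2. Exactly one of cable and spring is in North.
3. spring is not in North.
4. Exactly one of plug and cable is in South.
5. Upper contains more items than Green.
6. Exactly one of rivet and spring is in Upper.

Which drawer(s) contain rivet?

rivet: Upper

From (3): spring ∉ North.
(2) (exactly one): cable ∈ North.
(4) (exactly one): plug ∈ South.
(1) (exactly one): rivet ∈ Upper.
(6) (exactly one): spring ∉ Upper.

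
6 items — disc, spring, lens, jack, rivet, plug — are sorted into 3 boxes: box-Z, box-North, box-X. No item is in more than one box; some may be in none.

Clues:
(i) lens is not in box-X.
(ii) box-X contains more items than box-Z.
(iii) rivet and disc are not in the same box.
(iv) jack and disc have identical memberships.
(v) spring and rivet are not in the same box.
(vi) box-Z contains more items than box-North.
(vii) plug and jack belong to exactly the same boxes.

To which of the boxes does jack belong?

jack: box-X

From (i): lens ∉ box-X.
Suppose jack ∈ box-Z: no assignment then satisfies all the clues, so jack ∉ box-Z.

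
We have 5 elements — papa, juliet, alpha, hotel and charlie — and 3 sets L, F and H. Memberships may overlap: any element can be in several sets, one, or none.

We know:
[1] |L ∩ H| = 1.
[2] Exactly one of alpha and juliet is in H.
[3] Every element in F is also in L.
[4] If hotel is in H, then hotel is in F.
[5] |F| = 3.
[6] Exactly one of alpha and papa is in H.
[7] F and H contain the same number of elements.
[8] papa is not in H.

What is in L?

L = {hotel, juliet, papa}

From (8): papa ∉ H.
(6) (exactly one): alpha ∈ H.
(2) (exactly one): juliet ∉ H.
Suppose papa ∉ L: no assignment then satisfies all the clues, so papa ∈ L.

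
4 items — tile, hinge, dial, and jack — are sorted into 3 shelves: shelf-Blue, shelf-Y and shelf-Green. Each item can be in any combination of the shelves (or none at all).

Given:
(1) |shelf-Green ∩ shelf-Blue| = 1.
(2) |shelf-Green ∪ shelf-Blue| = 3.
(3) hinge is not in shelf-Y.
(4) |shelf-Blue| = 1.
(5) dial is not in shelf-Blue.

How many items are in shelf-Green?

3

From (3): hinge ∉ shelf-Y.
From (5): dial ∉ shelf-Blue.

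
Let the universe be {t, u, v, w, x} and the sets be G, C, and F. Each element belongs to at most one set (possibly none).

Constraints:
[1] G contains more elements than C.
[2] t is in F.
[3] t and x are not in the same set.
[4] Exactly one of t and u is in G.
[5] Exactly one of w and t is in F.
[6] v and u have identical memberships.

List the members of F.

F = {t}

From (2): t ∈ F.
(3): x ∉ F.
(4) (exactly one): u ∈ G.
(5) (exactly one): w ∉ F.
(6): v matches u: v ∈ G.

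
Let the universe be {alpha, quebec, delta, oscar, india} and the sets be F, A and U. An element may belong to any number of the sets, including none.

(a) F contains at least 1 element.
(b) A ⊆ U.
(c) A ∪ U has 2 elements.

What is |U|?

2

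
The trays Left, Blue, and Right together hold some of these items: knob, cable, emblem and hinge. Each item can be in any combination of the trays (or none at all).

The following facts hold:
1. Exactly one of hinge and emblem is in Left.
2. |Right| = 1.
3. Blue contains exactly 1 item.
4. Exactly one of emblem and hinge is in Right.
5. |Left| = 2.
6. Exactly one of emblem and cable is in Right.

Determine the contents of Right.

Right = {emblem}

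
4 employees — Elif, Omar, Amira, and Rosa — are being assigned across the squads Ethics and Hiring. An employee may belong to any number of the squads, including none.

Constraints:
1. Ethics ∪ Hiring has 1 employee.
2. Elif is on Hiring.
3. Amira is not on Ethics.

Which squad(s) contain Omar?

Omar: none

From (2): Elif ∈ Hiring.
From (3): Amira ∉ Ethics.
Suppose Omar ∈ Ethics: no assignment then satisfies all the clues, so Omar ∉ Ethics.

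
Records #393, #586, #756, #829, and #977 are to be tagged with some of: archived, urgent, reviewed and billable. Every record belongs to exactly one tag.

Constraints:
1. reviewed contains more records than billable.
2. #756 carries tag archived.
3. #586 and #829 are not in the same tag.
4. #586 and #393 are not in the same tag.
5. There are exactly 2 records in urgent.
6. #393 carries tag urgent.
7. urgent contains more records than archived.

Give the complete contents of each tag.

archived = {#756}; urgent = {#393, #829}; reviewed = {#586, #977}; billable = {}

From (2): #756 ∈ archived.
From (6): #393 ∈ urgent.
(4): #586 ∉ urgent.
Suppose #586 ∈ archived: no assignment then satisfies all the clues, so #586 ∉ archived.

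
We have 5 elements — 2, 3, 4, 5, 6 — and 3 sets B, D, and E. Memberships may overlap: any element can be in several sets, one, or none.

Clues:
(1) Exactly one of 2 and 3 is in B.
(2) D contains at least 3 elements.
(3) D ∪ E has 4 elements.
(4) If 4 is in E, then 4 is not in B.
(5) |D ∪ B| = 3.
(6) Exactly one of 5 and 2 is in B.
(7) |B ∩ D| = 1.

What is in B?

B = {2}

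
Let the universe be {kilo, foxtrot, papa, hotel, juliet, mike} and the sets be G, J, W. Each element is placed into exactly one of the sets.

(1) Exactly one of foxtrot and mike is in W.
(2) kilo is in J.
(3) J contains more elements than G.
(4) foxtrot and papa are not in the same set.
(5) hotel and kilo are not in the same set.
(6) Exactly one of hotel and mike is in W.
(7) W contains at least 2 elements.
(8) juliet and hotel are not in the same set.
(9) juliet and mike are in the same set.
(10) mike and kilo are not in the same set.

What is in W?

W = {juliet, mike, papa}

From (2): kilo ∈ J.
(5): hotel ∉ J.
(10): mike ∉ J.
(9): juliet matches mike: juliet ∉ J.
Suppose foxtrot ∈ W: no assignment then satisfies all the clues, so foxtrot ∉ W.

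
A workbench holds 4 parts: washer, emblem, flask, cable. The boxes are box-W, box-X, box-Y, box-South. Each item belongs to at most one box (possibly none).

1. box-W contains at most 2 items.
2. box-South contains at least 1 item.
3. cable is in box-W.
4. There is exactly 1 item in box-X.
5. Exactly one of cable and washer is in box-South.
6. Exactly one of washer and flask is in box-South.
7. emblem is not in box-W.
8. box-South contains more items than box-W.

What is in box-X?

box-X = {flask}

From (3): cable ∈ box-W.
From (7): emblem ∉ box-W.
(5) (exactly one): washer ∈ box-South.
(6) (exactly one): flask ∉ box-South.
Suppose emblem ∈ box-X: no assignment then satisfies all the clues, so emblem ∉ box-X.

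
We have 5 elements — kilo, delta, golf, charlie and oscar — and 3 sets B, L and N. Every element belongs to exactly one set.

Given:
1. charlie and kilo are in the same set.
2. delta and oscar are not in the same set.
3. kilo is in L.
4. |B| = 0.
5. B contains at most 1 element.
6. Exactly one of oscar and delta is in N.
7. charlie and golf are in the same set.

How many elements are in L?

4

From (3): kilo ∈ L.
(1): charlie matches kilo: charlie ∉ B.
(1): charlie matches kilo: charlie ∈ L.
(4): B already has 0, so the rest are out.
(7): golf matches charlie: golf ∈ L.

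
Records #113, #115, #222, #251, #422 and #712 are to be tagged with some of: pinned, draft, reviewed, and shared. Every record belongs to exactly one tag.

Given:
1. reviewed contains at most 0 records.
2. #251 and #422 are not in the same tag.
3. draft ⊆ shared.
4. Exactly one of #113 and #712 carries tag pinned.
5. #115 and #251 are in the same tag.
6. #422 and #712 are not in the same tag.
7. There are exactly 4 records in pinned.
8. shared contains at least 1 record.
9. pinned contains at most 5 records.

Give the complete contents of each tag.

(1): reviewed already has 0, so the rest are out.
Suppose #113 ∈ pinned: no assignment then satisfies all the clues, so #113 ∉ pinned.

pinned = {#115, #222, #251, #712}; draft = {}; reviewed = {}; shared = {#113, #422}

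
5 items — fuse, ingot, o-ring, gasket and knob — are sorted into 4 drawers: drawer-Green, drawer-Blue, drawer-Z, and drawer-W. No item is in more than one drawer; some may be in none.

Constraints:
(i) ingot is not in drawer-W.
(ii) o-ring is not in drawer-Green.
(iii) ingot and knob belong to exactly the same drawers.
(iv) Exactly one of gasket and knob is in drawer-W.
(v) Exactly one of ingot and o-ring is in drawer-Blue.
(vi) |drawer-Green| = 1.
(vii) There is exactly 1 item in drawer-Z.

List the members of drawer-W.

drawer-W = {gasket}

From (i): ingot ∉ drawer-W.
From (ii): o-ring ∉ drawer-Green.
(iii): knob matches ingot: knob ∉ drawer-W.
(iv) (exactly one): gasket ∈ drawer-W.
Suppose fuse ∈ drawer-W: no assignment then satisfies all the clues, so fuse ∉ drawer-W.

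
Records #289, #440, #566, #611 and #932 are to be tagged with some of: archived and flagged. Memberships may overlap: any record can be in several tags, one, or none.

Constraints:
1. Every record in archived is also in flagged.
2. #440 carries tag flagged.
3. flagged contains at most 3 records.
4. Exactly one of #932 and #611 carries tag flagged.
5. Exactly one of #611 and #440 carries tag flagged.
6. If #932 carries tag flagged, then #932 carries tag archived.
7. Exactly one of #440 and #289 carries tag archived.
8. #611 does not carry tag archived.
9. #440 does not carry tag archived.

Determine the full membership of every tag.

From (2): #440 ∈ flagged.
From (8): #611 ∉ archived.
From (9): #440 ∉ archived.
(5) (exactly one): #611 ∉ flagged.
(7) (exactly one): #289 ∈ archived.
(1) with #289 ∈ archived: #289 ∈ flagged.
(4) (exactly one): #932 ∈ flagged.
(6): #932 ∈ archived.
(3): flagged already has 3, so the rest are out.
(1) contrapositive: #566 ∉ archived.

archived = {#289, #932}; flagged = {#289, #440, #932}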